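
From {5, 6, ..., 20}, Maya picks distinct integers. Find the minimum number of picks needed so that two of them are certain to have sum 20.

Two chosen integers sum to 20 exactly when both halves of some pair {x, 20−x} with 5 ≤ x ≤ 20−x ≤ 15 are chosen — 5 such pairs.
The remaining 6 elements (those with no distinct partner in range) can never complete a 20-sum, so the worst case takes all of them and one from each pair: 6 + 5 = 11.
The 12th integer has to be the second member of some pair, so 11 + 1 = 12.

12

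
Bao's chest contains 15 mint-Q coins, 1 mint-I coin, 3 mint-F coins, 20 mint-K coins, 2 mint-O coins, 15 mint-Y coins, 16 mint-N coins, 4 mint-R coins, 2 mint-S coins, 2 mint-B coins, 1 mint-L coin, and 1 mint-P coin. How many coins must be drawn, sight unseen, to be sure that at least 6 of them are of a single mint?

Pigeonhole: the 12 mints are the holes; the coins drawn are the pigeons.
To avoid 6 of any one mint, the worst case takes at most 5 of each mint, or every coin of a mint that has fewer than 5.
That gives 5 + 1 + 3 + 5 + 2 + 5 + 5 + 4 + 2 + 2 + 1 + 1 = 36 coins with no mint reaching 6.
The next coin forces some mint to 6, so 36 + 1 = 37.

37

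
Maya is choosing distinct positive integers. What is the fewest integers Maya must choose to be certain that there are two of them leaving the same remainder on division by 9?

10

The 9 residue classes mod 9 are the pigeonholes.
With 9 integers one could put 1 in each residue class and have no class reach 2.
The 10th integer pushes some class to 2, so 9·1 + 1 = 10.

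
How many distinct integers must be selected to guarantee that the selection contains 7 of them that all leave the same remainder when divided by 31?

187

By the pigeonhole principle, the 31 residue classes mod 31 are the pigeonholes.
With 186 integers one could put 6 in each residue class and have no class reach 7.
The 187th integer pushes some class to 7, so 31·6 + 1 = 187.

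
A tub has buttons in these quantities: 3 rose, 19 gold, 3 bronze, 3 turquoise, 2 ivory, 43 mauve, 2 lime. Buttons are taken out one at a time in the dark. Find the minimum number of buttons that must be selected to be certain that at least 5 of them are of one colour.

An adversary could hand out at most 4 buttons per colour (5 colours run out sooner): 3 + 4 + 3 + 3 + 2 + 4 + 2 = 21 buttons and still no colour has 5.
By pigeonhole, one more button lands in a colour already at 4, so 22 draws are enough and 21 are not.

22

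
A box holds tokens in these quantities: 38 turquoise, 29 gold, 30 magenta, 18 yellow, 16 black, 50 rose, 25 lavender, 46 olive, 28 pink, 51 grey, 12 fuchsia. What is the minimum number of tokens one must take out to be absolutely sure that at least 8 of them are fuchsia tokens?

In the worst case for collecting fuchsia tokens, every non-fuchsia token comes out first.
There are 38 + 29 + 30 + 18 + 16 + 50 + 25 + 46 + 28 + 51 = 331 non-fuchsia tokens altogether.
After those, each further token must be fuchsia, so 331 + 8 = 339 draws guarantee 8 fuchsia tokens.

339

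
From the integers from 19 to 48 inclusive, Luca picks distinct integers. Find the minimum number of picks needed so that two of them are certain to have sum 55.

A set avoiding the sum 55 can contain at most one of each pair {x, 55−x}, plus the 12 elements whose complement lies outside the range.
The integers 28, …, 48 (21 of them) are such a set: any two sum to at least 28+29 = 57 > 55.
By the pigeonhole principle, any 22nd integer completes one of the 9 pairs, so 22 choices force a sum of 55.

22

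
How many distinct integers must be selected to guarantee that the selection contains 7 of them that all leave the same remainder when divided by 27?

By pigeonhole, the 27 residue classes mod 27 are the pigeonholes.
With 162 integers one could put 6 in each residue class and have no class reach 7.
The 163rd integer pushes some class to 7, so 27·6 + 1 = 163.

163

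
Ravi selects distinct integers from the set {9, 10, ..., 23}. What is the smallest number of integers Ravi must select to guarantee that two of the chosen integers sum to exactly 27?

11

Group the elements by complementary pair {x, 27−x}: {9,18}, {10,17}, {11,16}, …, giving 5 two-element pairs and 5 integers whose partner 27−x falls outside [9,23].
Pigeonhole: treating each of those 10 groups as a pigeonhole, one can pick one integer per group — 10 integers — with no two summing to 27.
The 11th integer lands in an occupied pair, forcing a sum of 27.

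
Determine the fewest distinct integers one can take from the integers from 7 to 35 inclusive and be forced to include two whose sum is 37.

Two chosen integers sum to 37 exactly when both halves of some pair {x, 37−x} with 7 ≤ x ≤ 37−x ≤ 30 are chosen — 12 such pairs.
The remaining 5 elements (those with no distinct partner in range) can never complete a 37-sum, so the worst case takes all of them and one from each pair: 5 + 12 = 17.
By the pigeonhole principle, the 18th integer has to be the second member of some pair, so 17 + 1 = 18.

18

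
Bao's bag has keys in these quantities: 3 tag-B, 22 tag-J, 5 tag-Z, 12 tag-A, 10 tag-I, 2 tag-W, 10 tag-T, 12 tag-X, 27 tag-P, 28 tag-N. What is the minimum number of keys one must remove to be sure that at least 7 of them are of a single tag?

53

An adversary could hand out at most 6 keys per tag (tag-B, tag-Z, tag-W run out sooner): 3 + 6 + 5 + 6 + 6 + 2 + 6 + 6 + 6 + 6 = 52 keys and still no tag has 7.
One more key lands in a tag already at 6, so 53 draws are enough and 52 are not.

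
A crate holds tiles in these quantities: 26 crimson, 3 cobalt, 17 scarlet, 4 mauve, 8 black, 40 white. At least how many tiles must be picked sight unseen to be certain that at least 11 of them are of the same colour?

46

An adversary could hand out at most 10 tiles per colour (cobalt, mauve, black run out sooner): 10 + 3 + 10 + 4 + 8 + 10 = 45 tiles and still no colour has 11.
One more tile lands in a colour already at 10, so 46 draws are enough and 45 are not.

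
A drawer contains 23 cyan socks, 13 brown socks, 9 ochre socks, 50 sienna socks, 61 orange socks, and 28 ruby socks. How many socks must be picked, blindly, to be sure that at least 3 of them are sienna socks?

In the worst case for collecting sienna socks, every non-sienna sock comes out first.
There are 23 + 13 + 9 + 61 + 28 = 134 non-sienna socks altogether.
After those, each further sock must be sienna, so 134 + 3 = 137 draws guarantee 3 sienna socks.

137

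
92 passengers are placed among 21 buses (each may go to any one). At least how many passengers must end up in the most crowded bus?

The 21 buses are the holes and the 92 passengers are the pigeons.
If every bus held at most 4 passengers, the total would be at most 21 × 4 = 84, which is less than 92.
So some bus holds at least ⌈92/21⌉ = 5 passengers.

5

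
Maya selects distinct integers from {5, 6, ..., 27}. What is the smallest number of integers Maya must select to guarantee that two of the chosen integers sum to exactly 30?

14

A set avoiding the sum 30 can contain at most one of each pair {x, 30−x}, plus the 3 elements whose complement lies outside the range or equal to its own complement.
The integers 15, …, 27 (13 of them) are such a set: any two sum to at least 15+16 = 31 > 30.
By the pigeonhole principle, any 14th integer completes one of the 10 pairs, so 14 choices force a sum of 30.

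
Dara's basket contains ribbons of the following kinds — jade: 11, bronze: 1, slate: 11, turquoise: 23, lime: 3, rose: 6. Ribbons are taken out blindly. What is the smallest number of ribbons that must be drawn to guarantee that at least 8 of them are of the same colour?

Put each drawn ribbon into a box by colour. The largest draw with every box below 8 takes min(count, 7) from each colour; colours with fewer than 7 contribute all they have.
Σ min(cᵢ, 7) = 7 + 1 + 7 + 7 + 3 + 6 = 31.
Draw number 31 + 1 = 32 must push one box to 8.

32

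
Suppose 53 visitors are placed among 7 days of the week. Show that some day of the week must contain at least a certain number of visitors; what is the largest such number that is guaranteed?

The 7 days of the week are the holes and the 53 visitors are the pigeons.
If every day of the week held at most 7 visitors, the total would be at most 7 × 7 = 49, which is less than 53.
So some day of the week holds at least ⌈53/7⌉ = 8 visitors.

8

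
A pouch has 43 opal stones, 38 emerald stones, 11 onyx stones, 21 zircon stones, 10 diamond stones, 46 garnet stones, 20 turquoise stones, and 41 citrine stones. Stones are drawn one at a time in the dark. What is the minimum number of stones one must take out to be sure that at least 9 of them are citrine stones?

198

In the worst case for collecting citrine stones, every non-citrine stone comes out first.
There are 43 + 38 + 11 + 21 + 10 + 46 + 20 = 189 non-citrine stones altogether.
After those, each further stone must be citrine, so 189 + 9 = 198 draws guarantee 9 citrine stones.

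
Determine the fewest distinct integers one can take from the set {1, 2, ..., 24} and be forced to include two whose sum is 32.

17

A set avoiding the sum 32 can contain at most one of each pair {x, 32−x}, plus the 8 elements whose complement lies outside the range or equal to its own complement.
The integers 1, …, 16 (16 of them) are such a set: any two sum to at least 1+2 = 3 and at most 15+16 = 31 < 32.
By pigeonhole, any 17th integer completes one of the 8 pairs, so 17 choices force a sum of 32.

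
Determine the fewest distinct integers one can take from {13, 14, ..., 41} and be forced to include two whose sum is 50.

18

Group the elements by complementary pair {x, 50−x}: {13,37}, {14,36}, {15,35}, …, giving 12 two-element pairs, the single value 25 (it cannot pair with itself since the integers are distinct), and 4 integers whose partner 50−x falls outside [13,41].
Treating each of those 17 groups as a pigeonhole, one can pick one integer per group — 17 integers — with no two summing to 50.
The 18th integer lands in an occupied pair, forcing a sum of 50.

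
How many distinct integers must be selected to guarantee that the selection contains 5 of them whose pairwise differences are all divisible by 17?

69

Integers whose pairwise differences are multiples of 17 are exactly those sharing a remainder mod 17. The 17 residue classes mod 17 are the pigeonholes.
With 68 integers one could put 4 in each residue class and have no class reach 5.
The 69th integer pushes some class to 5, so 17·4 + 1 = 69.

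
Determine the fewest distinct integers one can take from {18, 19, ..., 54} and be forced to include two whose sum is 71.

20

A set avoiding the sum 71 can contain at most one of each pair {x, 71−x}, plus the 1 element whose complement lies outside the range.
The integers 36, …, 54 (19 of them) are such a set: any two sum to at least 36+37 = 73 > 71.
Any 20th integer completes one of the 18 pairs, so 20 choices force a sum of 71.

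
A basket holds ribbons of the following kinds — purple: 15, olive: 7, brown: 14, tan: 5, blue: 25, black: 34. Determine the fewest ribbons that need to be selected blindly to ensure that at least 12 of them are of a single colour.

By pigeonhole, put each drawn ribbon into a box by colour. The largest draw with every box below 12 takes min(count, 11) from each colour; colours with fewer than 11 contribute all they have.
Σ min(cᵢ, 11) = 11 + 7 + 11 + 5 + 11 + 11 = 56.
Draw number 56 + 1 = 57 must push one box to 12.

57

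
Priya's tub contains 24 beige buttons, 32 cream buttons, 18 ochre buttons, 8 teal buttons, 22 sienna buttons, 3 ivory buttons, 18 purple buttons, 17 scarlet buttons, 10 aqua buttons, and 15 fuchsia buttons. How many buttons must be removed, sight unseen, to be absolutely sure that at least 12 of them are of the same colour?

99

Put each drawn button into a box by colour. The largest draw with every box below 12 takes min(count, 11) from each colour; colours with fewer than 11 contribute all they have.
Σ min(cᵢ, 11) = 11 + 11 + 11 + 8 + 11 + 3 + 11 + 11 + 10 + 11 = 98.
Draw number 98 + 1 = 99 must push one box to 12.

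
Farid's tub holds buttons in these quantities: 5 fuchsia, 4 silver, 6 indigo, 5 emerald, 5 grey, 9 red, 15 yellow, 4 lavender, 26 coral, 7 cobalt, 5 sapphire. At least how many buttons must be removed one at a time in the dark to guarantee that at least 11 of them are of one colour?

71

An adversary could hand out at most 10 buttons per colour (9 colours run out sooner): 5 + 4 + 6 + 5 + 5 + 9 + 10 + 4 + 10 + 7 + 5 = 70 buttons and still no colour has 11.
By pigeonhole, one more button lands in a colour already at 10, so 71 draws are enough and 70 are not.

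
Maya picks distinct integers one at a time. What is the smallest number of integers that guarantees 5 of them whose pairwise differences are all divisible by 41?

165

Integers whose pairwise differences are multiples of 41 are exactly those sharing a remainder mod 41. The 41 residue classes mod 41 are the pigeonholes.
With 164 integers one could put 4 in each residue class and have no class reach 5.
The 165th integer pushes some class to 5, so 41·4 + 1 = 165.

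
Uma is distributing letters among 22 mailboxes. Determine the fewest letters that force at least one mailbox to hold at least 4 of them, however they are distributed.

67

With 66 letters one could put exactly 3 in each of the 22 mailboxes, and no mailbox would reach 4.
One more letter must land in a mailbox that already has 3, giving it 4.
So 22 × 3 + 1 = 67 letters are required.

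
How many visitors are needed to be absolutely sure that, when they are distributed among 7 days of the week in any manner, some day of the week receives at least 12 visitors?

With 77 visitors one could put exactly 11 in each of the 7 days of the week, and no day of the week would reach 12.
One more visitor must land in a day of the week that already has 11, giving it 12.
So 7 × 11 + 1 = 78 visitors are required.

78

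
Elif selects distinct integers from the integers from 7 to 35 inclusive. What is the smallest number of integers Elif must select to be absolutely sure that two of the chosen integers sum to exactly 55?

22

Two chosen integers sum to 55 exactly when both halves of some pair {x, 55−x} with 20 ≤ x ≤ 55−x ≤ 35 are chosen — 8 such pairs.
The remaining 13 elements (those with no distinct partner in range) can never complete a 55-sum, so the worst case takes all of them and one from each pair: 13 + 8 = 21.
By pigeonhole, the 22nd integer has to be the second member of some pair, so 21 + 1 = 22.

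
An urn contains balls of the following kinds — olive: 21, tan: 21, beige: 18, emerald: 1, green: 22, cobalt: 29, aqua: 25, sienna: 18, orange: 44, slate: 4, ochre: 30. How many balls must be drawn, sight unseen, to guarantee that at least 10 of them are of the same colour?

An adversary could hand out at most 9 balls per colour (emerald, slate run out sooner): 9 + 9 + 9 + 1 + 9 + 9 + 9 + 9 + 9 + 4 + 9 = 86 balls and still no colour has 10.
One more ball lands in a colour already at 9, so 87 draws are enough and 86 are not.

87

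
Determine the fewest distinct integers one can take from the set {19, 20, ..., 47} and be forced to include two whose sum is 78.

A set avoiding the sum 78 can contain at most one of each pair {x, 78−x}, plus the 13 elements whose complement lies outside the range or equal to its own complement.
The integers 19, …, 39 (21 of them) are such a set: any two sum to at least 19+20 = 39 and at most 38+39 = 77 < 78.
Any 22nd integer completes one of the 8 pairs, so 22 choices force a sum of 78.

22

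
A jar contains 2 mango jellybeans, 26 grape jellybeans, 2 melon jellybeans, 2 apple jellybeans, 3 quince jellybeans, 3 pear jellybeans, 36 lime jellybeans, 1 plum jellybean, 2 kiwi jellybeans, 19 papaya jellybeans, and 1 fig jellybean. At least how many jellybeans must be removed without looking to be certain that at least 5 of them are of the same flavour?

29

An adversary could hand out at most 4 jellybeans per flavour (8 flavours run out sooner): 2 + 4 + 2 + 2 + 3 + 3 + 4 + 1 + 2 + 4 + 1 = 28 jellybeans and still no flavour has 5.
Pigeonhole: one more jellybean lands in a flavour already at 4, so 29 draws are enough and 28 are not.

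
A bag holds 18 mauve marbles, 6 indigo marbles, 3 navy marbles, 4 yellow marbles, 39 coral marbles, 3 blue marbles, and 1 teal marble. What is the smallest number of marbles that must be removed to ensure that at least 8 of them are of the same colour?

An adversary could hand out at most 7 marbles per colour (5 colours run out sooner): 7 + 6 + 3 + 4 + 7 + 3 + 1 = 31 marbles and still no colour has 8.
By the pigeonhole principle, one more marble lands in a colour already at 7, so 32 draws are enough and 31 are not.

32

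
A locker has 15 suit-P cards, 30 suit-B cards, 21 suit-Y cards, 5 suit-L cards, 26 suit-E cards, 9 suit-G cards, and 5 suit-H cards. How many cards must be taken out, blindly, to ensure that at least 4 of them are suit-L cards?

In the worst case for collecting suit-L cards, every non-suit-L card comes out first.
There are 15 + 30 + 21 + 26 + 9 + 5 = 106 non-suit-L cards altogether.
After those, each further card must be suit-L, so 106 + 4 = 110 draws guarantee 4 suit-L cards.

110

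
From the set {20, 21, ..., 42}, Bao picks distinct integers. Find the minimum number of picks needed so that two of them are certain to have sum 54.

17

Group the elements by complementary pair {x, 54−x}: {20,34}, {21,33}, {22,32}, …, giving 7 two-element pairs, the single value 27 (it cannot pair with itself since the integers are distinct), and 8 integers whose partner 54−x falls outside [20,42].
By pigeonhole, treating each of those 16 groups as a pigeonhole, one can pick one integer per group — 16 integers — with no two summing to 54.
The 17th integer lands in an occupied pair, forcing a sum of 54.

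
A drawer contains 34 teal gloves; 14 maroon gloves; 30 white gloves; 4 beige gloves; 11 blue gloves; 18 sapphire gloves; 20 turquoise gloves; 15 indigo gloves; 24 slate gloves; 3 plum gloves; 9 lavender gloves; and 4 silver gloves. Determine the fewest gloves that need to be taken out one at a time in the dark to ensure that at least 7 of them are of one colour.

By pigeonhole, put each drawn glove into a box by colour. The largest draw with every box below 7 takes min(count, 6) from each colour; colours with fewer than 6 contribute all they have.
Σ min(cᵢ, 6) = 6 + 6 + 6 + 4 + 6 + 6 + 6 + 6 + 6 + 3 + 6 + 4 = 65.
Draw number 65 + 1 = 66 must push one box to 7.

66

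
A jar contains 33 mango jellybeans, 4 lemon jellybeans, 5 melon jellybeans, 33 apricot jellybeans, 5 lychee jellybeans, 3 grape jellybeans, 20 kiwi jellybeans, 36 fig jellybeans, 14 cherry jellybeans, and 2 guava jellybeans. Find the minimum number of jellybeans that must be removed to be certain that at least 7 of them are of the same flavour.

50

An adversary could hand out at most 6 jellybeans per flavour (5 flavours run out sooner): 6 + 4 + 5 + 6 + 5 + 3 + 6 + 6 + 6 + 2 = 49 jellybeans and still no flavour has 7.
One more jellybean lands in a flavour already at 6, so 50 draws are enough and 49 are not.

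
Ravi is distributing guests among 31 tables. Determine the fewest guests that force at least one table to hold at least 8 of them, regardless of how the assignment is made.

218

With 217 guests one could put exactly 7 in each of the 31 tables, and no table would reach 8.
One more guest must land in a table that already has 7, giving it 8.
So 31 × 7 + 1 = 218 guests are required.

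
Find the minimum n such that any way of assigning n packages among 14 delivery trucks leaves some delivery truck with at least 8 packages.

99

With 98 packages one could put exactly 7 in each of the 14 delivery trucks, and no delivery truck would reach 8.
One more package must land in a delivery truck that already has 7, giving it 8.
So 14 × 7 + 1 = 99 packages are required.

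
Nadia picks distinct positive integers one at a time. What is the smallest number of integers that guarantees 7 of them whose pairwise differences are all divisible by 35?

Integers whose pairwise differences are multiples of 35 are exactly those sharing a remainder mod 35. By the pigeonhole principle, the 35 residue classes mod 35 are the pigeonholes.
With 210 integers one could put 6 in each residue class and have no class reach 7.
The 211th integer pushes some class to 7, so 35·6 + 1 = 211.

211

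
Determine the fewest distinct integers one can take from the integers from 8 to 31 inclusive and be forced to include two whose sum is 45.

16

Two chosen integers sum to 45 exactly when both halves of some pair {x, 45−x} with 14 ≤ x ≤ 45−x ≤ 31 are chosen — 9 such pairs.
The remaining 6 elements (those with no distinct partner in range) can never complete a 45-sum, so the worst case takes all of them and one from each pair: 6 + 9 = 15.
By the pigeonhole principle, the 16th integer has to be the second member of some pair, so 15 + 1 = 16.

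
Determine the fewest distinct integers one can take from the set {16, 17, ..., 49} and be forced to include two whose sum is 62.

20

Group the elements by complementary pair {x, 62−x}: {16,46}, {17,45}, {18,44}, …, giving 15 two-element pairs, the single value 31 (it cannot pair with itself since the integers are distinct), and 3 integers whose partner 62−x falls outside [16,49].
By the pigeonhole principle, treating each of those 19 groups as a pigeonhole, one can pick one integer per group — 19 integers — with no two summing to 62.
The 20th integer lands in an occupied pair, forcing a sum of 62.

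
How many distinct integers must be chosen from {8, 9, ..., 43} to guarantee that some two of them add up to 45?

A set avoiding the sum 45 can contain at most one of each pair {x, 45−x}, plus the 6 elements whose complement lies outside the range.
The integers 23, …, 43 (21 of them) are such a set: any two sum to at least 23+24 = 47 > 45.
Any 22nd integer completes one of the 15 pairs, so 22 choices force a sum of 45.

22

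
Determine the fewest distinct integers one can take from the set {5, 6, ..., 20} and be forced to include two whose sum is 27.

Two chosen integers sum to 27 exactly when both halves of some pair {x, 27−x} with 7 ≤ x ≤ 27−x ≤ 20 are chosen — 7 such pairs.
The remaining 2 elements (those with no distinct partner in range) can never complete a 27-sum, so the worst case takes all of them and one from each pair: 2 + 7 = 9.
By the pigeonhole principle, the 10th integer has to be the second member of some pair, so 9 + 1 = 10.

10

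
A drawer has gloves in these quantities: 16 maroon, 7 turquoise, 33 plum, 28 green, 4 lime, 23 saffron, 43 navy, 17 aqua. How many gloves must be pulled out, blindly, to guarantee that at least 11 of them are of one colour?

72

By the pigeonhole principle, put each drawn glove into a box by colour. The largest draw with every box below 11 takes min(count, 10) from each colour; colours with fewer than 10 contribute all they have.
Σ min(cᵢ, 10) = 10 + 7 + 10 + 10 + 4 + 10 + 10 + 10 = 71.
Draw number 71 + 1 = 72 must push one box to 11.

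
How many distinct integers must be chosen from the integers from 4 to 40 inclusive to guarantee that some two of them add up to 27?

28

Group the elements by complementary pair {x, 27−x}: {4,23}, {5,22}, {6,21}, …, giving 10 two-element pairs and 17 integers whose partner 27−x falls outside [4,40].
Treating each of those 27 groups as a pigeonhole, one can pick one integer per group — 27 integers — with no two summing to 27.
The 28th integer lands in an occupied pair, forcing a sum of 27.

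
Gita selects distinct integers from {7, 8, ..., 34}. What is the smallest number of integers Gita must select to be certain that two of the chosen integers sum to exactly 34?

19

Group the elements by complementary pair {x, 34−x}: {7,27}, {8,26}, {9,25}, …, giving 10 two-element pairs, the single value 17 (it cannot pair with itself since the integers are distinct), and 7 integers whose partner 34−x falls outside [7,34].
Treating each of those 18 groups as a pigeonhole, one can pick one integer per group — 18 integers — with no two summing to 34.
The 19th integer lands in an occupied pair, forcing a sum of 34.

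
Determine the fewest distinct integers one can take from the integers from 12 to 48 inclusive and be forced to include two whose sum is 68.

24

A set avoiding the sum 68 can contain at most one of each pair {x, 68−x}, plus the 9 elements whose complement lies outside the range or equal to its own complement.
The integers 12, …, 34 (23 of them) are such a set: any two sum to at least 12+13 = 25 and at most 33+34 = 67 < 68.
Any 24th integer completes one of the 14 pairs, so 24 choices force a sum of 68.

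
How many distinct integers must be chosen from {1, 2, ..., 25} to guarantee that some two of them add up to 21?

16

Group the elements by complementary pair {x, 21−x}: {1,20}, {2,19}, {3,18}, …, giving 10 two-element pairs and 5 integers whose partner 21−x falls outside [1,25].
Treating each of those 15 groups as a pigeonhole, one can pick one integer per group — 15 integers — with no two summing to 21.
The 16th integer lands in an occupied pair, forcing a sum of 21.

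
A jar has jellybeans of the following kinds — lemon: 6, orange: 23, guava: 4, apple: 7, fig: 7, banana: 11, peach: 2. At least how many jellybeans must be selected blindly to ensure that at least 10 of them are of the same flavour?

45

Put each drawn jellybean into a box by flavour. The largest draw with every box below 10 takes min(count, 9) from each flavour; flavours with fewer than 9 contribute all they have.
Σ min(cᵢ, 9) = 6 + 9 + 4 + 7 + 7 + 9 + 2 = 44.
Draw number 44 + 1 = 45 must push one box to 10.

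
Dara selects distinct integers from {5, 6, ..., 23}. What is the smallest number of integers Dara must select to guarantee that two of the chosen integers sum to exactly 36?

15

Group the elements by complementary pair {x, 36−x}: {13,23}, {14,22}, {15,21}, …, giving 5 two-element pairs, the single value 18 (it cannot pair with itself since the integers are distinct), and 8 integers whose partner 36−x falls outside [5,23].
Pigeonhole: treating each of those 14 groups as a pigeonhole, one can pick one integer per group — 14 integers — with no two summing to 36.
The 15th integer lands in an occupied pair, forcing a sum of 36.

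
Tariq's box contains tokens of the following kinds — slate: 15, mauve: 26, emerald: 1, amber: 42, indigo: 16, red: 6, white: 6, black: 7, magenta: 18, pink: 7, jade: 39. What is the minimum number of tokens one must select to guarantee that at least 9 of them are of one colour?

76

An adversary could hand out at most 8 tokens per colour (5 colours run out sooner): 8 + 8 + 1 + 8 + 8 + 6 + 6 + 7 + 8 + 7 + 8 = 75 tokens and still no colour has 9.
Pigeonhole: one more token lands in a colour already at 8, so 76 draws are enough and 75 are not.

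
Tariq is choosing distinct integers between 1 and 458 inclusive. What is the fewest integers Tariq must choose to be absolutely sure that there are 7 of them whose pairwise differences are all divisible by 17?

Integers whose pairwise differences are multiples of 17 are exactly those sharing a remainder mod 17. The 17 residue classes mod 17 are the pigeonholes.
With 102 integers one could put 6 in each residue class and have no class reach 7.
The 103rd integer pushes some class to 7, so 17·6 + 1 = 103.

103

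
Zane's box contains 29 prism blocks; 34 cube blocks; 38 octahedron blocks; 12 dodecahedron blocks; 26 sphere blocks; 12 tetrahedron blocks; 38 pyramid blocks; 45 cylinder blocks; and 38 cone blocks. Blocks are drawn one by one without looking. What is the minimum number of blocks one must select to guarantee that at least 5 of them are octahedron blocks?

239

In the worst case for collecting octahedron blocks, every non-octahedron block comes out first.
There are 29 + 34 + 12 + 26 + 12 + 38 + 45 + 38 = 234 non-octahedron blocks altogether.
After those, each further block must be octahedron, so 234 + 5 = 239 draws guarantee 5 octahedron blocks.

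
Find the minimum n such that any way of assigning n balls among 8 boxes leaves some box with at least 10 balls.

With 72 balls one could put exactly 9 in each of the 8 boxes, and no box would reach 10.
Pigeonhole: one more ball must land in a box that already has 9, giving it 10.
So 8 × 9 + 1 = 73 balls are required.

73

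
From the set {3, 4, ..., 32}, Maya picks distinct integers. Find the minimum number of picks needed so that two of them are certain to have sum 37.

17

A set avoiding the sum 37 can contain at most one of each pair {x, 37−x}, plus the 2 elements whose complement lies outside the range.
The integers 3, …, 18 (16 of them) are such a set: any two sum to at least 3+4 = 7 and at most 17+18 = 35 < 37.
By the pigeonhole principle, any 17th integer completes one of the 14 pairs, so 17 choices force a sum of 37.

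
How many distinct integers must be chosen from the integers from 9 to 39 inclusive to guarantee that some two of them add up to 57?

21

Two chosen integers sum to 57 exactly when both halves of some pair {x, 57−x} with 18 ≤ x ≤ 57−x ≤ 39 are chosen — 11 such pairs.
The remaining 9 elements (those with no distinct partner in range) can never complete a 57-sum, so the worst case takes all of them and one from each pair: 9 + 11 = 20.
The 21st integer has to be the second member of some pair, so 20 + 1 = 21.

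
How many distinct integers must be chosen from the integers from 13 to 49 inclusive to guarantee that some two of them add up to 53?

24

Group the elements by complementary pair {x, 53−x}: {13,40}, {14,39}, {15,38}, …, giving 14 two-element pairs and 9 integers whose partner 53−x falls outside [13,49].
Treating each of those 23 groups as a pigeonhole, one can pick one integer per group — 23 integers — with no two summing to 53.
The 24th integer lands in an occupied pair, forcing a sum of 53.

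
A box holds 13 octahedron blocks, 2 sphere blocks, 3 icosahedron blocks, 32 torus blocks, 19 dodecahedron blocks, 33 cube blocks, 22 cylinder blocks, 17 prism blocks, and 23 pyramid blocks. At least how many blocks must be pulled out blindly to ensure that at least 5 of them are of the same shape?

34

By pigeonhole, the 9 shapes are the holes; the blocks drawn are the pigeons.
To avoid 5 of any one shape, the worst case takes at most 4 of each shape, or every block of a shape that has fewer than 4.
That gives 4 + 2 + 3 + 4 + 4 + 4 + 4 + 4 + 4 = 33 blocks with no shape reaching 5.
The next block forces some shape to 5, so 33 + 1 = 34.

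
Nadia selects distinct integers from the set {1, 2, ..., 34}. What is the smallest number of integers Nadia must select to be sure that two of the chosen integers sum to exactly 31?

20

Two chosen integers sum to 31 exactly when both halves of some pair {x, 31−x} with 1 ≤ x ≤ 31−x ≤ 30 are chosen — 15 such pairs.
The remaining 4 elements (those with no distinct partner in range) can never complete a 31-sum, so the worst case takes all of them and one from each pair: 4 + 15 = 19.
The 20th integer has to be the second member of some pair, so 19 + 1 = 20.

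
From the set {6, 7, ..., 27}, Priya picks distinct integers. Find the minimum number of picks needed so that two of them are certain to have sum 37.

Two chosen integers sum to 37 exactly when both halves of some pair {x, 37−x} with 10 ≤ x ≤ 37−x ≤ 27 are chosen — 9 such pairs.
The remaining 4 elements (those with no distinct partner in range) can never complete a 37-sum, so the worst case takes all of them and one from each pair: 4 + 9 = 13.
By the pigeonhole principle, the 14th integer has to be the second member of some pair, so 13 + 1 = 14.

14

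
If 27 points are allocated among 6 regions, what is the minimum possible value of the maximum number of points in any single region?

5

By pigeonhole, the 6 regions are the holes and the 27 points are the pigeons.
If every region held at most 4 points, the total would be at most 6 × 4 = 24, which is less than 27.
So some region holds at least ⌈27/6⌉ = 5 points.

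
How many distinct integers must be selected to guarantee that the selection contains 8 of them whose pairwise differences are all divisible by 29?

204

Integers whose pairwise differences are multiples of 29 are exactly those sharing a remainder mod 29. The 29 residue classes mod 29 are the pigeonholes.
With 203 integers one could put 7 in each residue class and have no class reach 8.
The 204th integer pushes some class to 8, so 29·7 + 1 = 204.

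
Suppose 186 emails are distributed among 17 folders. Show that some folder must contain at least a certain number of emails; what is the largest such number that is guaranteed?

11

The 17 folders are the holes and the 186 emails are the pigeons.
If every folder held at most 10 emails, the total would be at most 17 × 10 = 170, which is less than 186.
So some folder holds at least ⌈186/17⌉ = 11 emails.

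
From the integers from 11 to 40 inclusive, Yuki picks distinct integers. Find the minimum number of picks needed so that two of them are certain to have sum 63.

22

Two chosen integers sum to 63 exactly when both halves of some pair {x, 63−x} with 23 ≤ x ≤ 63−x ≤ 40 are chosen — 9 such pairs.
The remaining 12 elements (those with no distinct partner in range) can never complete a 63-sum, so the worst case takes all of them and one from each pair: 12 + 9 = 21.
By the pigeonhole principle, the 22nd integer has to be the second member of some pair, so 21 + 1 = 22.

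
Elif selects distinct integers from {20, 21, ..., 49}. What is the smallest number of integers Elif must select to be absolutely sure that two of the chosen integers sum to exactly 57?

22

Group the elements by complementary pair {x, 57−x}: {20,37}, {21,36}, {22,35}, …, giving 9 two-element pairs and 12 integers whose partner 57−x falls outside [20,49].
Treating each of those 21 groups as a pigeonhole, one can pick one integer per group — 21 integers — with no two summing to 57.
The 22nd integer lands in an occupied pair, forcing a sum of 57.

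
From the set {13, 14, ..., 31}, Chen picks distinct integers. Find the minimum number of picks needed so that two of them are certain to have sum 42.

Group the elements by complementary pair {x, 42−x}: {13,29}, {14,28}, {15,27}, …, giving 8 two-element pairs, the single value 21 (it cannot pair with itself since the integers are distinct), and 2 integers whose partner 42−x falls outside [13,31].
Treating each of those 11 groups as a pigeonhole, one can pick one integer per group — 11 integers — with no two summing to 42.
The 12th integer lands in an occupied pair, forcing a sum of 42.

12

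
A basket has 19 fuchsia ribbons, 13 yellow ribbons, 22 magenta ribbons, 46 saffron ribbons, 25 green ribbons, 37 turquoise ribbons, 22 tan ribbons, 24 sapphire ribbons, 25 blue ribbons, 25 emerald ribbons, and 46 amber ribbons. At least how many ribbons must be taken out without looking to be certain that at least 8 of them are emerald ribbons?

287

In the worst case for collecting emerald ribbons, every non-emerald ribbon comes out first.
There are 19 + 13 + 22 + 46 + 25 + 37 + 22 + 24 + 25 + 46 = 279 non-emerald ribbons altogether.
After those, each further ribbon must be emerald, so 279 + 8 = 287 draws guarantee 8 emerald ribbons.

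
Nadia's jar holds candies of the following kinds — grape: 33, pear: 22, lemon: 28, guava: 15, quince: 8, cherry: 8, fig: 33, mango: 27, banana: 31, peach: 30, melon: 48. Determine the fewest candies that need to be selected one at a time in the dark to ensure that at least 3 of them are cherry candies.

278

In the worst case for collecting cherry candies, every non-cherry candy comes out first.
There are 33 + 22 + 28 + 15 + 8 + 33 + 27 + 31 + 30 + 48 = 275 non-cherry candies altogether.
After those, each further candy must be cherry, so 275 + 3 = 278 draws guarantee 3 cherry candies.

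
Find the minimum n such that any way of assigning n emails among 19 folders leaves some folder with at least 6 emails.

With 95 emails one could put exactly 5 in each of the 19 folders, and no folder would reach 6.
By the pigeonhole principle, one more email must land in a folder that already has 5, giving it 6.
So 19 × 5 + 1 = 96 emails are required.

96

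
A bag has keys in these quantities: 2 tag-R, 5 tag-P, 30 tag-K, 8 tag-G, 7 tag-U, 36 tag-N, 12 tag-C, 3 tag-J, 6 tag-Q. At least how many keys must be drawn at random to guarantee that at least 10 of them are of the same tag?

59

Put each drawn key into a box by tag. The largest draw with every box below 10 takes min(count, 9) from each tag; tags with fewer than 9 contribute all they have.
Σ min(cᵢ, 9) = 2 + 5 + 9 + 8 + 7 + 9 + 9 + 3 + 6 = 58.
Draw number 58 + 1 = 59 must push one box to 10.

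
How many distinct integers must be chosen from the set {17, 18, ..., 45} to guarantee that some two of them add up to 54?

Group the elements by complementary pair {x, 54−x}: {17,37}, {18,36}, {19,35}, …, giving 10 two-element pairs, the single value 27 (it cannot pair with itself since the integers are distinct), and 8 integers whose partner 54−x falls outside [17,45].
Treating each of those 19 groups as a pigeonhole, one can pick one integer per group — 19 integers — with no two summing to 54.
The 20th integer lands in an occupied pair, forcing a sum of 54.

20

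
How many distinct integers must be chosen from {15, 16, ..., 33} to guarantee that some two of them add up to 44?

13

Group the elements by complementary pair {x, 44−x}: {15,29}, {16,28}, {17,27}, …, giving 7 two-element pairs, the single value 22 (it cannot pair with itself since the integers are distinct), and 4 integers whose partner 44−x falls outside [15,33].
Treating each of those 12 groups as a pigeonhole, one can pick one integer per group — 12 integers — with no two summing to 44.
The 13th integer lands in an occupied pair, forcing a sum of 44.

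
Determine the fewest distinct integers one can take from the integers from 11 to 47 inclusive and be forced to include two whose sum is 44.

27

Group the elements by complementary pair {x, 44−x}: {11,33}, {12,32}, {13,31}, …, giving 11 two-element pairs, the single value 22 (it cannot pair with itself since the integers are distinct), and 14 integers whose partner 44−x falls outside [11,47].
Treating each of those 26 groups as a pigeonhole, one can pick one integer per group — 26 integers — with no two summing to 44.
The 27th integer lands in an occupied pair, forcing a sum of 44.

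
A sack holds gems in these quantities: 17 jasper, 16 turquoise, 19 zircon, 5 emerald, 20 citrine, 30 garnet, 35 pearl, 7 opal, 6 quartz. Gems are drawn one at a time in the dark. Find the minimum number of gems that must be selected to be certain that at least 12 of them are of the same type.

By the pigeonhole principle, the 9 types are the holes; the gems drawn are the pigeons.
To avoid 12 of any one type, the worst case takes at most 11 of each type, or every gem of a type that has fewer than 11.
That gives 11 + 11 + 11 + 5 + 11 + 11 + 11 + 7 + 6 = 84 gems with no type reaching 12.
The next gem forces some type to 12, so 84 + 1 = 85.

85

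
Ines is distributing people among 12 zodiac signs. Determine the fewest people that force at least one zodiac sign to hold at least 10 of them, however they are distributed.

With 108 people one could put exactly 9 in each of the 12 zodiac signs, and no zodiac sign would reach 10.
By pigeonhole, one more person must land in a zodiac sign that already has 9, giving it 10.
So 12 × 9 + 1 = 109 people are required.

109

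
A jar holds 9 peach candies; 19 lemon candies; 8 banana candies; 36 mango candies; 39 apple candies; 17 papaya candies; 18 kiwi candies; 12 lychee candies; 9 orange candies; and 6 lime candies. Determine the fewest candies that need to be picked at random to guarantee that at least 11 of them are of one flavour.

93

Pigeonhole: put each drawn candy into a box by flavour. The largest draw with every box below 11 takes min(count, 10) from each flavour; flavours with fewer than 10 contribute all they have.
Σ min(cᵢ, 10) = 9 + 10 + 8 + 10 + 10 + 10 + 10 + 10 + 9 + 6 = 92.
Draw number 92 + 1 = 93 must push one box to 11.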